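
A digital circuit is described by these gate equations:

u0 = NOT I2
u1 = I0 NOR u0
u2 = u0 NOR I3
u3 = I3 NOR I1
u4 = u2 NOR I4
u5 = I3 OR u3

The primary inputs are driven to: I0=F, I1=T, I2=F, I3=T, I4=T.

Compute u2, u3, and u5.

u2 = F  u3 = F  u5 = T

u0 = NOT I2 = NOT F = T
u2 = u0 NOR I3 = T NOR T = F
u3 = I3 NOR I1 = T NOR T = F
u5 = I3 OR u3 = T OR F = T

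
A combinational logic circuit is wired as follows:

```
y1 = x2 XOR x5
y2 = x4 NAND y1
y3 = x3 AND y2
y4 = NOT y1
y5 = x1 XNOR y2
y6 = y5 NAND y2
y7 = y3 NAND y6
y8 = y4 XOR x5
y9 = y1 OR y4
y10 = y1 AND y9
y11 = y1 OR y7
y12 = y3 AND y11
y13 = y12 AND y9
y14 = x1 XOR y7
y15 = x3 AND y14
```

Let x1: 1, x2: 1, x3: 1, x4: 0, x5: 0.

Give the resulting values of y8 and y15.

y8 = 0, y15 = 0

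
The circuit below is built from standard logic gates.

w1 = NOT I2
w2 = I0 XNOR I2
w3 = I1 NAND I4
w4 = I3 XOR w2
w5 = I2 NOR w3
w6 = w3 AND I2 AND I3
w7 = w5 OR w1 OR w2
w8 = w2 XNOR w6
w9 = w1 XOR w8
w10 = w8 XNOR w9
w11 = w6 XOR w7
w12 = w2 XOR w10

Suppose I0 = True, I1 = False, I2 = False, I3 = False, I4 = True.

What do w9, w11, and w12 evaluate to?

w1 = NOT I2 = NOT False = True
w2 = I0 XNOR I2 = True XNOR False = False
w3 = I1 NAND I4 = False NAND True = True
w5 = I2 NOR w3 = False NOR True = False
w6 = w3 AND I2 AND I3 = True AND False AND False = False
w7 = w5 OR w1 OR w2 = False OR True OR False = True
w8 = w2 XNOR w6 = False XNOR False = True
w9 = w1 XOR w8 = True XOR True = False
w10 = w8 XNOR w9 = True XNOR False = False
w11 = w6 XOR w7 = False XOR True = True
w12 = w2 XOR w10 = False XOR False = False

w9 = False; w11 = True; w12 = False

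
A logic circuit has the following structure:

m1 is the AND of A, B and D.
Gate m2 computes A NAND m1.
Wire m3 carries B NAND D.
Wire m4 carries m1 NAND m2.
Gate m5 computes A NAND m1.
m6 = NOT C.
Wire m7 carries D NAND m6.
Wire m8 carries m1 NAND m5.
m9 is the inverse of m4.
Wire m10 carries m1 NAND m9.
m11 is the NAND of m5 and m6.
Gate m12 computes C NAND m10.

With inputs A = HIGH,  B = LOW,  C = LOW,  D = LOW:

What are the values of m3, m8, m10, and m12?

m1 = A AND B AND D = HIGH AND LOW AND LOW = LOW
m2 = A NAND m1 = HIGH NAND LOW = HIGH
m3 = B NAND D = LOW NAND LOW = HIGH
m4 = m1 NAND m2 = LOW NAND HIGH = HIGH
m5 = A NAND m1 = HIGH NAND LOW = HIGH
m8 = m1 NAND m5 = LOW NAND HIGH = HIGH
m9 = NOT m4 = NOT HIGH = LOW
m10 = m1 NAND m9 = LOW NAND LOW = HIGH
m12 = C NAND m10 = LOW NAND HIGH = HIGH

m3 = HIGH; m8 = HIGH; m10 = HIGH; m12 = HIGH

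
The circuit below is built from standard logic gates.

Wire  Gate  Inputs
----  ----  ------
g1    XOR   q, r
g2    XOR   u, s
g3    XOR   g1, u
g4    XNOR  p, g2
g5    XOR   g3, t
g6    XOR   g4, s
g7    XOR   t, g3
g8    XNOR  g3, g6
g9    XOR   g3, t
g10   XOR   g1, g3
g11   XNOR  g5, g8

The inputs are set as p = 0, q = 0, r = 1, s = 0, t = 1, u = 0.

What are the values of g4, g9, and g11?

g4 = 1, g9 = 0, g11 = 0

g1 = q XOR r = 0 XOR 1 = 1
g2 = u XOR s = 0 XOR 0 = 0
g3 = g1 XOR u = 1 XOR 0 = 1
g4 = p XNOR g2 = 0 XNOR 0 = 1
g5 = g3 XOR t = 1 XOR 1 = 0
g6 = g4 XOR s = 1 XOR 0 = 1
g8 = g3 XNOR g6 = 1 XNOR 1 = 1
g9 = g3 XOR t = 1 XOR 1 = 0
g11 = g5 XNOR g8 = 0 XNOR 1 = 0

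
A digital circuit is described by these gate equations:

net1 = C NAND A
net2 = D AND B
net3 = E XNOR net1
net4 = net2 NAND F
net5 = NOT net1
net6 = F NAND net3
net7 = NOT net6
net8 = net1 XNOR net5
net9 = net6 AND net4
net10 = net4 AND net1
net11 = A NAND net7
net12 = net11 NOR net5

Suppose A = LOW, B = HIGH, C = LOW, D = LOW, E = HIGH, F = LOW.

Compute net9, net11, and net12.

net1 = C NAND A = LOW NAND LOW = HIGH
net2 = D AND B = LOW AND HIGH = LOW
net3 = E XNOR net1 = HIGH XNOR HIGH = HIGH
net4 = net2 NAND F = LOW NAND LOW = HIGH
net5 = NOT net1 = NOT HIGH = LOW
net6 = F NAND net3 = LOW NAND HIGH = HIGH
net7 = NOT net6 = NOT HIGH = LOW
net9 = net6 AND net4 = HIGH AND HIGH = HIGH
net11 = A NAND net7 = LOW NAND LOW = HIGH
net12 = net11 NOR net5 = HIGH NOR LOW = LOW

net9 = HIGH; net11 = HIGH; net12 = LOW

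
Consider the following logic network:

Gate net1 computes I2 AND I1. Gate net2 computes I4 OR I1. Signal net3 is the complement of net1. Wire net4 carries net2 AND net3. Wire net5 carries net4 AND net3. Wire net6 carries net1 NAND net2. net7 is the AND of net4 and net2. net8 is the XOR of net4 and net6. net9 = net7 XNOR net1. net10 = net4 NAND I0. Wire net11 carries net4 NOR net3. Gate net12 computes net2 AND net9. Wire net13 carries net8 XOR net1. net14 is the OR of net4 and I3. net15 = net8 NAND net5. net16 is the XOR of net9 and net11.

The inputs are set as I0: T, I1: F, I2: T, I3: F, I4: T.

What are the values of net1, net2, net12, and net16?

net1 = I2 AND I1 = T AND F = F
net2 = I4 OR I1 = T OR F = T
net3 = NOT net1 = NOT F = T
net4 = net2 AND net3 = T AND T = T
net7 = net4 AND net2 = T AND T = T
net9 = net7 XNOR net1 = T XNOR F = F
net11 = net4 NOR net3 = T NOR T = F
net12 = net2 AND net9 = T AND F = F
net16 = net9 XOR net11 = F XOR F = F

net1 = F  net2 = T  net12 = F  net16 = F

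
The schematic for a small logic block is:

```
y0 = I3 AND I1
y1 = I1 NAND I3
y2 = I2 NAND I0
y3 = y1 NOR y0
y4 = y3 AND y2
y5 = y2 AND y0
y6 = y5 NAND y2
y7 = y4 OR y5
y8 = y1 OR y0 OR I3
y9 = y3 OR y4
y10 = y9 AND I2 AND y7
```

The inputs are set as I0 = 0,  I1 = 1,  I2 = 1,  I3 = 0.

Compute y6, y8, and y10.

y0 = I3 AND I1 = 0 AND 1 = 0
y1 = I1 NAND I3 = 1 NAND 0 = 1
y2 = I2 NAND I0 = 1 NAND 0 = 1
y3 = y1 NOR y0 = 1 NOR 0 = 0
y4 = y3 AND y2 = 0 AND 1 = 0
y5 = y2 AND y0 = 1 AND 0 = 0
y6 = y5 NAND y2 = 0 NAND 1 = 1
y7 = y4 OR y5 = 0 OR 0 = 0
y8 = y1 OR y0 OR I3 = 1 OR 0 OR 0 = 1
y9 = y3 OR y4 = 0 OR 0 = 0
y10 = y9 AND I2 AND y7 = 0 AND 1 AND 0 = 0

y6 = 1, y8 = 1, y10 = 0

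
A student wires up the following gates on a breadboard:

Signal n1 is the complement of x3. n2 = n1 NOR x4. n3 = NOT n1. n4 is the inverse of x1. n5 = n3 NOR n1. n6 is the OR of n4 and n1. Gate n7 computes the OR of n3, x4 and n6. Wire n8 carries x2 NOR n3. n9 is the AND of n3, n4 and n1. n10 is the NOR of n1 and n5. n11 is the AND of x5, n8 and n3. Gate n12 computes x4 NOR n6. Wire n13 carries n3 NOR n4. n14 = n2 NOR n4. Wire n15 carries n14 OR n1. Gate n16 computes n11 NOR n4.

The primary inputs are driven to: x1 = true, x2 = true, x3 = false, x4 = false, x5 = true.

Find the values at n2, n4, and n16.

n2 = false  n4 = false  n16 = true

n1 = NOT x3 = NOT false = true
n2 = n1 NOR x4 = true NOR false = false
n3 = NOT n1 = NOT true = false
n4 = NOT x1 = NOT true = false
n8 = x2 NOR n3 = true NOR false = false
n11 = x5 AND n8 AND n3 = true AND false AND false = false
n16 = n11 NOR n4 = false NOR false = true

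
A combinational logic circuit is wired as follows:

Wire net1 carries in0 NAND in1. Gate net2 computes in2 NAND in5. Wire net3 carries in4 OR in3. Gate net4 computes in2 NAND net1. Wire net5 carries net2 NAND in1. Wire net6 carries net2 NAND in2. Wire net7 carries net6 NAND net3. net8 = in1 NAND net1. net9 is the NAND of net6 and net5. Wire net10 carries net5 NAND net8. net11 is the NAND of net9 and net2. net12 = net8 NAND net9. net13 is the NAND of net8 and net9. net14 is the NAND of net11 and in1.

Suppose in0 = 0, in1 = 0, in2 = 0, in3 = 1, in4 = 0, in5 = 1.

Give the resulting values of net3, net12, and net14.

net1 = in0 NAND in1 = 0 NAND 0 = 1
net2 = in2 NAND in5 = 0 NAND 1 = 1
net3 = in4 OR in3 = 0 OR 1 = 1
net5 = net2 NAND in1 = 1 NAND 0 = 1
net6 = net2 NAND in2 = 1 NAND 0 = 1
net8 = in1 NAND net1 = 0 NAND 1 = 1
net9 = net6 NAND net5 = 1 NAND 1 = 0
net11 = net9 NAND net2 = 0 NAND 1 = 1
net12 = net8 NAND net9 = 1 NAND 0 = 1
net14 = net11 NAND in1 = 1 NAND 0 = 1

net3 = 1, net12 = 1, net14 = 1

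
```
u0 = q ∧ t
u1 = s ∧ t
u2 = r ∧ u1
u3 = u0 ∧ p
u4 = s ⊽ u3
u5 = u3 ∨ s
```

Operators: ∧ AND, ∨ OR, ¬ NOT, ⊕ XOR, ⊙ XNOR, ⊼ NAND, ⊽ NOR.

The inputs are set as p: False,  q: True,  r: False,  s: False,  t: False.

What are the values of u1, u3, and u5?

u0 = q AND t = True AND False = False
u1 = s AND t = False AND False = False
u3 = u0 AND p = False AND False = False
u5 = u3 OR s = False OR False = False

u1 = False, u3 = False, u5 = False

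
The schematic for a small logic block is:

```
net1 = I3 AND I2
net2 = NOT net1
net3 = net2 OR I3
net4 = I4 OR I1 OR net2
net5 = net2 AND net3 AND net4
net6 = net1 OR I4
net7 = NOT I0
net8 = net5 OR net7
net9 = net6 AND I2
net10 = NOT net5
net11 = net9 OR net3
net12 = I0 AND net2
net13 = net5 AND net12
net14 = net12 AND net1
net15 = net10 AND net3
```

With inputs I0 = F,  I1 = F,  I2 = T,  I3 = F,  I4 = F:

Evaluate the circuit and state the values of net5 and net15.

net1 = I3 AND I2 = F AND T = F
net2 = NOT net1 = NOT F = T
net3 = net2 OR I3 = T OR F = T
net4 = I4 OR I1 OR net2 = F OR F OR T = T
net5 = net2 AND net3 AND net4 = T AND T AND T = T
net10 = NOT net5 = NOT T = F
net15 = net10 AND net3 = F AND T = F

net5 = T, net15 = F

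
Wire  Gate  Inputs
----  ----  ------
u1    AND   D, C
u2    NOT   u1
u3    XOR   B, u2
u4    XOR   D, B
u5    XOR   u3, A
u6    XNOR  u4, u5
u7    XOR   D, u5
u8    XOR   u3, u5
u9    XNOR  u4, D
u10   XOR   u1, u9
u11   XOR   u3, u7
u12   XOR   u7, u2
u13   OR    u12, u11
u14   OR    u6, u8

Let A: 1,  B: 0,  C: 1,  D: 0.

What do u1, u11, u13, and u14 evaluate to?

u1 = D AND C = 0 AND 1 = 0
u2 = NOT u1 = NOT 0 = 1
u3 = B XOR u2 = 0 XOR 1 = 1
u4 = D XOR B = 0 XOR 0 = 0
u5 = u3 XOR A = 1 XOR 1 = 0
u6 = u4 XNOR u5 = 0 XNOR 0 = 1
u7 = D XOR u5 = 0 XOR 0 = 0
u8 = u3 XOR u5 = 1 XOR 0 = 1
u11 = u3 XOR u7 = 1 XOR 0 = 1
u12 = u7 XOR u2 = 0 XOR 1 = 1
u13 = u12 OR u11 = 1 OR 1 = 1
u14 = u6 OR u8 = 1 OR 1 = 1

u1 = 0, u11 = 1, u13 = 1, u14 = 1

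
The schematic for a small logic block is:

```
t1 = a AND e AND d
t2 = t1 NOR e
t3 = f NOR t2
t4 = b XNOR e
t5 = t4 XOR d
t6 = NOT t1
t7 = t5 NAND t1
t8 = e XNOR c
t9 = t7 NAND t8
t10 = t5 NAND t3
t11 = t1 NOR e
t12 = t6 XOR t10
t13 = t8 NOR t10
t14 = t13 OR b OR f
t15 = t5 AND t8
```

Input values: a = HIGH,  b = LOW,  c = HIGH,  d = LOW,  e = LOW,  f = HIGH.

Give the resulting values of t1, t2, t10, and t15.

t1 = a AND e AND d = HIGH AND LOW AND LOW = LOW
t2 = t1 NOR e = LOW NOR LOW = HIGH
t3 = f NOR t2 = HIGH NOR HIGH = LOW
t4 = b XNOR e = LOW XNOR LOW = HIGH
t5 = t4 XOR d = HIGH XOR LOW = HIGH
t8 = e XNOR c = LOW XNOR HIGH = LOW
t10 = t5 NAND t3 = HIGH NAND LOW = HIGH
t15 = t5 AND t8 = HIGH AND LOW = LOW

t1 = LOW, t2 = HIGH, t10 = HIGH, t15 = LOW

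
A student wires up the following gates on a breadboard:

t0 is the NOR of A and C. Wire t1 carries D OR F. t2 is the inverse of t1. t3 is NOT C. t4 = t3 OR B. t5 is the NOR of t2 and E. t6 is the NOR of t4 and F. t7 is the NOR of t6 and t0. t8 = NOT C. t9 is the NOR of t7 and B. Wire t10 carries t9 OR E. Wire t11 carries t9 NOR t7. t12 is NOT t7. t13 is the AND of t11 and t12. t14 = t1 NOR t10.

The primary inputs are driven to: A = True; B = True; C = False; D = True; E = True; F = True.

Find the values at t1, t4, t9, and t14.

t0 = A NOR C = True NOR False = False
t1 = D OR F = True OR True = True
t3 = NOT C = NOT False = True
t4 = t3 OR B = True OR True = True
t6 = t4 NOR F = True NOR True = False
t7 = t6 NOR t0 = False NOR False = True
t9 = t7 NOR B = True NOR True = False
t10 = t9 OR E = False OR True = True
t14 = t1 NOR t10 = True NOR True = False

t1 = True, t4 = True, t9 = False, t14 = False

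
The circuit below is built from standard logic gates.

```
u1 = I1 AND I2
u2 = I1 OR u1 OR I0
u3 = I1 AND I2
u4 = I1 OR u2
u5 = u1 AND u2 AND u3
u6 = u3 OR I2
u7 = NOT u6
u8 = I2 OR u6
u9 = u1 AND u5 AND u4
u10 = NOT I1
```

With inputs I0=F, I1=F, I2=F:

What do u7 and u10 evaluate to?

u7 = T, u10 = T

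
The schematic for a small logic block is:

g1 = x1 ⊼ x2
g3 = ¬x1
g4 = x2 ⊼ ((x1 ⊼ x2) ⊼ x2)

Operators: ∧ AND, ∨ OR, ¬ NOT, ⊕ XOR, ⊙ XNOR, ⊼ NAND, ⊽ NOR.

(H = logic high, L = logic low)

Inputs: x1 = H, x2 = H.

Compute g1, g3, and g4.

g1 = L  g3 = L  g4 = L

g1 = H ⊼ H = L
g3 = ¬H = L
g4 = H ⊼ ((H ⊼ H) ⊼ H) = L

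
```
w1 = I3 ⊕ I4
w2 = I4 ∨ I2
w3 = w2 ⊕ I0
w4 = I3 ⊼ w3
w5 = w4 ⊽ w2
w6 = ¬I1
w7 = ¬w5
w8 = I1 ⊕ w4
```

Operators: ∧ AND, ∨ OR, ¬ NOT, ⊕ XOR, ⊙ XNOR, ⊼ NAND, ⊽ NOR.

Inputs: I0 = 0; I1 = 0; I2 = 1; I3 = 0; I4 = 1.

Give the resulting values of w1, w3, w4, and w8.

w1 = I3 XOR I4 = 0 XOR 1 = 1
w2 = I4 OR I2 = 1 OR 1 = 1
w3 = w2 XOR I0 = 1 XOR 0 = 1
w4 = I3 NAND w3 = 0 NAND 1 = 1
w8 = I1 XOR w4 = 0 XOR 1 = 1

w1 = 1, w3 = 1, w4 = 1, w8 = 1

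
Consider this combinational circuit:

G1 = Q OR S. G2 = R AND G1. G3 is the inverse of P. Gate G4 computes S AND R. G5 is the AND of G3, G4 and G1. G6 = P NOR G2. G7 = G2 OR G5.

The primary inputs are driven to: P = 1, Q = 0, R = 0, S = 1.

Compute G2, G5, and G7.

G2 = 0; G5 = 0; G7 = 0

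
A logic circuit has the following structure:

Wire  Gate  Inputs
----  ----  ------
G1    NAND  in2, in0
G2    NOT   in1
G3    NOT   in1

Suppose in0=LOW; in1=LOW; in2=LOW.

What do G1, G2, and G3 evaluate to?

G1 = HIGH  G2 = HIGH  G3 = HIGH

G1 = in2 NAND in0 = LOW NAND LOW = HIGH
G2 = NOT in1 = NOT LOW = HIGH
G3 = NOT in1 = NOT LOW = HIGH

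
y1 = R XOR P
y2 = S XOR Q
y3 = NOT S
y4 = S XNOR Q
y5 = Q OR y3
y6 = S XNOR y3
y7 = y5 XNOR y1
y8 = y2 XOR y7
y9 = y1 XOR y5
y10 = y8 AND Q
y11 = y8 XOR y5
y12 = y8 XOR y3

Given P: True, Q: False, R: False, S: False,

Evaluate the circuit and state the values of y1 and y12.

y1 = R XOR P = False XOR True = True
y2 = S XOR Q = False XOR False = False
y3 = NOT S = NOT False = True
y5 = Q OR y3 = False OR True = True
y7 = y5 XNOR y1 = True XNOR True = True
y8 = y2 XOR y7 = False XOR True = True
y12 = y8 XOR y3 = True XOR True = False

y1 = True, y12 = False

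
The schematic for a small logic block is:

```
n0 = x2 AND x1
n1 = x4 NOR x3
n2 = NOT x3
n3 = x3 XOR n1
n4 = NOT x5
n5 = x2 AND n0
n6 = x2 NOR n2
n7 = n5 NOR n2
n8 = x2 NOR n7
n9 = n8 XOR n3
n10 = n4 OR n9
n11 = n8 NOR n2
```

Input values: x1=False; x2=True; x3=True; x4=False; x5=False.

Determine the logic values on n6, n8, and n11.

n0 = x2 AND x1 = True AND False = False
n2 = NOT x3 = NOT True = False
n5 = x2 AND n0 = True AND False = False
n6 = x2 NOR n2 = True NOR False = False
n7 = n5 NOR n2 = False NOR False = True
n8 = x2 NOR n7 = True NOR True = False
n11 = n8 NOR n2 = False NOR False = True

n6 = False, n8 = False, n11 = True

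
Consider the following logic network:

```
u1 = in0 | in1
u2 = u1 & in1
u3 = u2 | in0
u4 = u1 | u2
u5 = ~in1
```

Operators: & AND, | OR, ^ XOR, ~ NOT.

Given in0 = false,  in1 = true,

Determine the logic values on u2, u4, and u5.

u2 = true, u4 = true, u5 = false

u1 = in0 OR in1 = false OR true = true
u2 = u1 AND in1 = true AND true = true
u4 = u1 OR u2 = true OR true = true
u5 = NOT in1 = NOT true = false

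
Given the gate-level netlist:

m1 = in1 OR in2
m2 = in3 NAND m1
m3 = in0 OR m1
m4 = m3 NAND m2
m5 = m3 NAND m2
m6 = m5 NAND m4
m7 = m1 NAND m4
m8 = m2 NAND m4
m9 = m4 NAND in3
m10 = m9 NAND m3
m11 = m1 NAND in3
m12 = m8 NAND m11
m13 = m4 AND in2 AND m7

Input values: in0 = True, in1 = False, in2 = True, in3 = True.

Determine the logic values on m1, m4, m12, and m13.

m1 = in1 OR in2 = False OR True = True
m2 = in3 NAND m1 = True NAND True = False
m3 = in0 OR m1 = True OR True = True
m4 = m3 NAND m2 = True NAND False = True
m7 = m1 NAND m4 = True NAND True = False
m8 = m2 NAND m4 = False NAND True = True
m11 = m1 NAND in3 = True NAND True = False
m12 = m8 NAND m11 = True NAND False = True
m13 = m4 AND in2 AND m7 = True AND True AND False = False

m1 = True, m4 = True, m12 = True, m13 = False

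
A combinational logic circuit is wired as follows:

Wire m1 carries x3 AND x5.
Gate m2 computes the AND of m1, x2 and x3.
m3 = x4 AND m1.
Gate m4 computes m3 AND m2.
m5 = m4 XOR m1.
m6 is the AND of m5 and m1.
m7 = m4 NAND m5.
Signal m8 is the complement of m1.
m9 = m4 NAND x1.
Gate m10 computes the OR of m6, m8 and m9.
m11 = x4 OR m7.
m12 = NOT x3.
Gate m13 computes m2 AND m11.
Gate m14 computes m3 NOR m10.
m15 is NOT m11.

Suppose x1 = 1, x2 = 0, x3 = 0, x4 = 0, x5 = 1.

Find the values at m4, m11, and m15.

m1 = x3 AND x5 = 0 AND 1 = 0
m2 = m1 AND x2 AND x3 = 0 AND 0 AND 0 = 0
m3 = x4 AND m1 = 0 AND 0 = 0
m4 = m3 AND m2 = 0 AND 0 = 0
m5 = m4 XOR m1 = 0 XOR 0 = 0
m7 = m4 NAND m5 = 0 NAND 0 = 1
m11 = x4 OR m7 = 0 OR 1 = 1
m15 = NOT m11 = NOT 1 = 0

m4 = 0  m11 = 1  m15 = 0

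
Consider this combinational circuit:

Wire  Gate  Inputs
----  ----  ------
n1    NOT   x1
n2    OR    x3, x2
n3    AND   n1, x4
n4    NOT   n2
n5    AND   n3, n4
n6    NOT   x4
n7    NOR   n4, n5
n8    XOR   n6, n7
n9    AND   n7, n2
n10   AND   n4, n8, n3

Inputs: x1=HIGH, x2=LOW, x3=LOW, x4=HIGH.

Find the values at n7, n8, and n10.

n1 = NOT x1 = NOT HIGH = LOW
n2 = x3 OR x2 = LOW OR LOW = LOW
n3 = n1 AND x4 = LOW AND HIGH = LOW
n4 = NOT n2 = NOT LOW = HIGH
n5 = n3 AND n4 = LOW AND HIGH = LOW
n6 = NOT x4 = NOT HIGH = LOW
n7 = n4 NOR n5 = HIGH NOR LOW = LOW
n8 = n6 XOR n7 = LOW XOR LOW = LOW
n10 = n4 AND n8 AND n3 = HIGH AND LOW AND LOW = LOW

n7 = LOW; n8 = LOW; n10 = LOW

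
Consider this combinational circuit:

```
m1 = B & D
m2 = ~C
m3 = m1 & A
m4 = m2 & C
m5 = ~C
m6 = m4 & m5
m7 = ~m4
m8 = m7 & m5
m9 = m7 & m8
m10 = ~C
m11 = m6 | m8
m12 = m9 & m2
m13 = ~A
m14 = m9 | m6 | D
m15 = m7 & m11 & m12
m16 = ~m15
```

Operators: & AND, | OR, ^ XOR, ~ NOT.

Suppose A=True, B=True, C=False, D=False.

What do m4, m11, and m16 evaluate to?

m4 = False, m11 = True, m16 = False

m2 = NOT C = NOT False = True
m4 = m2 AND C = True AND False = False
m5 = NOT C = NOT False = True
m6 = m4 AND m5 = False AND True = False
m7 = NOT m4 = NOT False = True
m8 = m7 AND m5 = True AND True = True
m9 = m7 AND m8 = True AND True = True
m11 = m6 OR m8 = False OR True = True
m12 = m9 AND m2 = True AND True = True
m15 = m7 AND m11 AND m12 = True AND True AND True = True
m16 = NOT m15 = NOT True = False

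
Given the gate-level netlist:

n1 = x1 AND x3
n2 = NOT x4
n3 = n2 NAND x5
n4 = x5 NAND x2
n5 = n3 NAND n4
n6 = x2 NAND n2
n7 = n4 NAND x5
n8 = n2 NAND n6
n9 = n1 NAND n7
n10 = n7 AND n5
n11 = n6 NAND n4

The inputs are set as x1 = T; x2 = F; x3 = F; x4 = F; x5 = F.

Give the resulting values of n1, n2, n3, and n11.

n1 = x1 AND x3 = T AND F = F
n2 = NOT x4 = NOT F = T
n3 = n2 NAND x5 = T NAND F = T
n4 = x5 NAND x2 = F NAND F = T
n6 = x2 NAND n2 = F NAND T = T
n11 = n6 NAND n4 = T NAND T = F

n1 = F, n2 = T, n3 = T, n11 = F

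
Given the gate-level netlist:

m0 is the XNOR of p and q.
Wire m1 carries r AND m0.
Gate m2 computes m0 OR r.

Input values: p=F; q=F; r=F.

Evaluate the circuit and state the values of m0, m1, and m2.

m0 = p XNOR q = F XNOR F = T
m1 = r AND m0 = F AND T = F
m2 = m0 OR r = T OR F = T

m0 = T, m1 = F, m2 = T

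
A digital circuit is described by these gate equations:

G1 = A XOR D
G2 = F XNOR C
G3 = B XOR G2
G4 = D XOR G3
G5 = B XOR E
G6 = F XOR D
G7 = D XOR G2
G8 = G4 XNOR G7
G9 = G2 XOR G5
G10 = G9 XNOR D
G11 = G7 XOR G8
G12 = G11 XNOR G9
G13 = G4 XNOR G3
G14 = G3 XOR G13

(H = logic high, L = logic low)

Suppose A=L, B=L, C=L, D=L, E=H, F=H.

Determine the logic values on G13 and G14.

G13 = H  G14 = H

G2 = F XNOR C = H XNOR L = L
G3 = B XOR G2 = L XOR L = L
G4 = D XOR G3 = L XOR L = L
G13 = G4 XNOR G3 = L XNOR L = H
G14 = G3 XOR G13 = L XOR H = H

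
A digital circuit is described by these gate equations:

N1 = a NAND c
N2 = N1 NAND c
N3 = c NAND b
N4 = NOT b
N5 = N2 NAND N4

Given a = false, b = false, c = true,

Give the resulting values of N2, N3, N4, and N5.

N2 = false, N3 = true, N4 = true, N5 = true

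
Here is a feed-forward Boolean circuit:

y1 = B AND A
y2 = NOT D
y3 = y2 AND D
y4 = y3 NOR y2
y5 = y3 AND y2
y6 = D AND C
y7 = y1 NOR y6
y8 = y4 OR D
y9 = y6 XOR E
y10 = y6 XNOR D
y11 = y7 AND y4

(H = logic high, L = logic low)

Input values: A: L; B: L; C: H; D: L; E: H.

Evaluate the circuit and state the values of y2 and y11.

y1 = B AND A = L AND L = L
y2 = NOT D = NOT L = H
y3 = y2 AND D = H AND L = L
y4 = y3 NOR y2 = L NOR H = L
y6 = D AND C = L AND H = L
y7 = y1 NOR y6 = L NOR L = H
y11 = y7 AND y4 = H AND L = L

y2 = H, y11 = L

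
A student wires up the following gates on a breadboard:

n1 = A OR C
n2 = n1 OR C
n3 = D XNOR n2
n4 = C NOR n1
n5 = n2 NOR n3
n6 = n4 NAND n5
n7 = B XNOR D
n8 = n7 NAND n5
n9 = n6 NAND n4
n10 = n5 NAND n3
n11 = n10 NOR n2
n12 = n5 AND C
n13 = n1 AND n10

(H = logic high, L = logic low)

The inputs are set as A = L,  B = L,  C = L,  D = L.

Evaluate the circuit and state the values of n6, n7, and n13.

n6 = H, n7 = H, n13 = L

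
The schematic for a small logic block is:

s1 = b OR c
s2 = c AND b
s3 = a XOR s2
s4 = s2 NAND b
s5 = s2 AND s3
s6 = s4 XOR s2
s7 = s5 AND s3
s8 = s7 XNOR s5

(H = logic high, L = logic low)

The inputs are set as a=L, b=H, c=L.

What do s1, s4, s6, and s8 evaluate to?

s1 = b OR c = H OR L = H
s2 = c AND b = L AND H = L
s3 = a XOR s2 = L XOR L = L
s4 = s2 NAND b = L NAND H = H
s5 = s2 AND s3 = L AND L = L
s6 = s4 XOR s2 = H XOR L = H
s7 = s5 AND s3 = L AND L = L
s8 = s7 XNOR s5 = L XNOR L = H

s1 = H  s4 = H  s6 = H  s8 = H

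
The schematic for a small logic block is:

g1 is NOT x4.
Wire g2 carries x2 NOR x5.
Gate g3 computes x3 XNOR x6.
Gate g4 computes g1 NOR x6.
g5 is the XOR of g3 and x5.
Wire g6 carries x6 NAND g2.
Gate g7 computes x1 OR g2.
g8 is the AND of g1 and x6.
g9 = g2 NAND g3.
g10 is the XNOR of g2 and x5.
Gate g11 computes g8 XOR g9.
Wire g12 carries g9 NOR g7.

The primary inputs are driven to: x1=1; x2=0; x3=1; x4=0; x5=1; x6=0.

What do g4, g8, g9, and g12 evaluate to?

g4 = 0, g8 = 0, g9 = 1, g12 = 0

g1 = NOT x4 = NOT 0 = 1
g2 = x2 NOR x5 = 0 NOR 1 = 0
g3 = x3 XNOR x6 = 1 XNOR 0 = 0
g4 = g1 NOR x6 = 1 NOR 0 = 0
g7 = x1 OR g2 = 1 OR 0 = 1
g8 = g1 AND x6 = 1 AND 0 = 0
g9 = g2 NAND g3 = 0 NAND 0 = 1
g12 = g9 NOR g7 = 1 NOR 1 = 0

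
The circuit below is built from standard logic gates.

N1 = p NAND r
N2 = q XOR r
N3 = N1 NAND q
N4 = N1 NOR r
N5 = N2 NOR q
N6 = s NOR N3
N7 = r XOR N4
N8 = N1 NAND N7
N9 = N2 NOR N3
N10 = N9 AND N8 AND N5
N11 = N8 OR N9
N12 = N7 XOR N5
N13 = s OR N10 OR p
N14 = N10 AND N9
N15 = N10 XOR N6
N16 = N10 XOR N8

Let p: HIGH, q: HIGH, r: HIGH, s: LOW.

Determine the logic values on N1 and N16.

N1 = LOW, N16 = HIGH

N1 = p NAND r = HIGH NAND HIGH = LOW
N2 = q XOR r = HIGH XOR HIGH = LOW
N3 = N1 NAND q = LOW NAND HIGH = HIGH
N4 = N1 NOR r = LOW NOR HIGH = LOW
N5 = N2 NOR q = LOW NOR HIGH = LOW
N7 = r XOR N4 = HIGH XOR LOW = HIGH
N8 = N1 NAND N7 = LOW NAND HIGH = HIGH
N9 = N2 NOR N3 = LOW NOR HIGH = LOW
N10 = N9 AND N8 AND N5 = LOW AND HIGH AND LOW = LOW
N16 = N10 XOR N8 = LOW XOR HIGH = HIGH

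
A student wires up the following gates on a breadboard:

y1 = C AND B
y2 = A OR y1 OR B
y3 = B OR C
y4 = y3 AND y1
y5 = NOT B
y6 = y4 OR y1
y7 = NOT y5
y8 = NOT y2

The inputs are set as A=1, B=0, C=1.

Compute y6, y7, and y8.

y6 = 0, y7 = 0, y8 = 0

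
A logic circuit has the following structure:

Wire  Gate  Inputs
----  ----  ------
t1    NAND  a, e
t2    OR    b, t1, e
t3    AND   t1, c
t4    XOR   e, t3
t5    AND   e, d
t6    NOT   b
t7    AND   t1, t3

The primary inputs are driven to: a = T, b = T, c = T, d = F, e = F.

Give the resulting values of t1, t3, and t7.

t1 = T; t3 = T; t7 = T

t1 = a NAND e = T NAND F = T
t3 = t1 AND c = T AND T = T
t7 = t1 AND t3 = T AND T = T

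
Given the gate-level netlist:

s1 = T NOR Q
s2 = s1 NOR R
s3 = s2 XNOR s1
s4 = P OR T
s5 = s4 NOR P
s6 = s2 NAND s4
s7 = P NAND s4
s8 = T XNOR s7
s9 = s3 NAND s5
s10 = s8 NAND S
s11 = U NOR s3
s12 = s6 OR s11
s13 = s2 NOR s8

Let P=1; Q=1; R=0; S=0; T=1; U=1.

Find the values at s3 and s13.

s1 = T NOR Q = 1 NOR 1 = 0
s2 = s1 NOR R = 0 NOR 0 = 1
s3 = s2 XNOR s1 = 1 XNOR 0 = 0
s4 = P OR T = 1 OR 1 = 1
s7 = P NAND s4 = 1 NAND 1 = 0
s8 = T XNOR s7 = 1 XNOR 0 = 0
s13 = s2 NOR s8 = 1 NOR 0 = 0

s3 = 0  s13 = 0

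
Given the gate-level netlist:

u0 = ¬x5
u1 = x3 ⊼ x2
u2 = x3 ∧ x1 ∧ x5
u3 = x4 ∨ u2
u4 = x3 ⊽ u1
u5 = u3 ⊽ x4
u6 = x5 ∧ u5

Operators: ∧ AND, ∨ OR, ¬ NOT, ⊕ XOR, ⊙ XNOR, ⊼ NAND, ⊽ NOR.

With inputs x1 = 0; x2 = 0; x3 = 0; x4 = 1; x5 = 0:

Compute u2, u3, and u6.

u2 = x3 AND x1 AND x5 = 0 AND 0 AND 0 = 0
u3 = x4 OR u2 = 1 OR 0 = 1
u5 = u3 NOR x4 = 1 NOR 1 = 0
u6 = x5 AND u5 = 0 AND 0 = 0

u2 = 0; u3 = 1; u6 = 0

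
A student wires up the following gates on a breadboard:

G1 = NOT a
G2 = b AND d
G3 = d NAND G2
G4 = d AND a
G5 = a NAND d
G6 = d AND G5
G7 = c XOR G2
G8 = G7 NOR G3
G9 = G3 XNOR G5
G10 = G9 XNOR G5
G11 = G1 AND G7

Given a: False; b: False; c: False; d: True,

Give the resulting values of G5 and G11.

G5 = True  G11 = False

G1 = NOT a = NOT False = True
G2 = b AND d = False AND True = False
G5 = a NAND d = False NAND True = True
G7 = c XOR G2 = False XOR False = False
G11 = G1 AND G7 = True AND False = False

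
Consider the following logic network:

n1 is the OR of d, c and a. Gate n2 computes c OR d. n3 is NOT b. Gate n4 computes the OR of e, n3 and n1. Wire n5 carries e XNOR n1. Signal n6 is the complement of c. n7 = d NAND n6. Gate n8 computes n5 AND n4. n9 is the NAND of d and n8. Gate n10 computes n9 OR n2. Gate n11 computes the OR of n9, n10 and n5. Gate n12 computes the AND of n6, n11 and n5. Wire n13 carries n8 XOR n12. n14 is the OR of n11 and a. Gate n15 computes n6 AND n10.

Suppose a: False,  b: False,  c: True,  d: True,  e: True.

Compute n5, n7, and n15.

n5 = True, n7 = True, n15 = False

n1 = d OR c OR a = True OR True OR False = True
n2 = c OR d = True OR True = True
n3 = NOT b = NOT False = True
n4 = e OR n3 OR n1 = True OR True OR True = True
n5 = e XNOR n1 = True XNOR True = True
n6 = NOT c = NOT True = False
n7 = d NAND n6 = True NAND False = True
n8 = n5 AND n4 = True AND True = True
n9 = d NAND n8 = True NAND True = False
n10 = n9 OR n2 = False OR True = True
n15 = n6 AND n10 = False AND True = False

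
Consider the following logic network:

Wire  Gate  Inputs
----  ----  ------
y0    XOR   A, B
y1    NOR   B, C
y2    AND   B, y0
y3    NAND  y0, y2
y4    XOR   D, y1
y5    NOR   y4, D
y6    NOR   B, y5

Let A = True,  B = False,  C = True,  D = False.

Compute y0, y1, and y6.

y0 = True, y1 = False, y6 = False

y0 = A XOR B = True XOR False = True
y1 = B NOR C = False NOR True = False
y4 = D XOR y1 = False XOR False = False
y5 = y4 NOR D = False NOR False = True
y6 = B NOR y5 = False NOR True = False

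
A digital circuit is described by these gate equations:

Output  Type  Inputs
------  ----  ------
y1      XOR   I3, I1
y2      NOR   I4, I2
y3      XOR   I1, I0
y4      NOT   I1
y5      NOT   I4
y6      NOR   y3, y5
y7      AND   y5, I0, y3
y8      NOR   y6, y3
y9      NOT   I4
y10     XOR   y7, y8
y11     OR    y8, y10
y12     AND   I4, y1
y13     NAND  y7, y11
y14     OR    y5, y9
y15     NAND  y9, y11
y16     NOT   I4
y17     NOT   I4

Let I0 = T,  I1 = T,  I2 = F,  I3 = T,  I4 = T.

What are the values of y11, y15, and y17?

y3 = I1 XOR I0 = T XOR T = F
y5 = NOT I4 = NOT T = F
y6 = y3 NOR y5 = F NOR F = T
y7 = y5 AND I0 AND y3 = F AND T AND F = F
y8 = y6 NOR y3 = T NOR F = F
y9 = NOT I4 = NOT T = F
y10 = y7 XOR y8 = F XOR F = F
y11 = y8 OR y10 = F OR F = F
y15 = y9 NAND y11 = F NAND F = T
y17 = NOT I4 = NOT T = F

y11 = F; y15 = T; y17 = F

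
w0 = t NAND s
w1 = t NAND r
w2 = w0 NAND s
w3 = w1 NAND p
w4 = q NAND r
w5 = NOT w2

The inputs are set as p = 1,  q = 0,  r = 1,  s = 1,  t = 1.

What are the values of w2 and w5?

w0 = t NAND s = 1 NAND 1 = 0
w2 = w0 NAND s = 0 NAND 1 = 1
w5 = NOT w2 = NOT 1 = 0

w2 = 1, w5 = 0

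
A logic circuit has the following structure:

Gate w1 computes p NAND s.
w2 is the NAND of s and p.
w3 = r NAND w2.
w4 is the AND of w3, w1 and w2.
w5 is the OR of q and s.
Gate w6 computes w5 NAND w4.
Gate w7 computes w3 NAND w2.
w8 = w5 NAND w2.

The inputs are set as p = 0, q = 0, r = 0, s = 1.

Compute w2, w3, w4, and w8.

w2 = 1  w3 = 1  w4 = 1  w8 = 0

w1 = p NAND s = 0 NAND 1 = 1
w2 = s NAND p = 1 NAND 0 = 1
w3 = r NAND w2 = 0 NAND 1 = 1
w4 = w3 AND w1 AND w2 = 1 AND 1 AND 1 = 1
w5 = q OR s = 0 OR 1 = 1
w8 = w5 NAND w2 = 1 NAND 1 = 0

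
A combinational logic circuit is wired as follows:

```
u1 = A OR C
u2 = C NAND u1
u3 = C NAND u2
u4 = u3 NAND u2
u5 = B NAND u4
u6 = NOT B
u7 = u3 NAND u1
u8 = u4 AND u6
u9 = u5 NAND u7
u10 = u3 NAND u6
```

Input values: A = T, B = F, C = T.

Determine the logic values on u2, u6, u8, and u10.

u1 = A OR C = T OR T = T
u2 = C NAND u1 = T NAND T = F
u3 = C NAND u2 = T NAND F = T
u4 = u3 NAND u2 = T NAND F = T
u6 = NOT B = NOT F = T
u8 = u4 AND u6 = T AND T = T
u10 = u3 NAND u6 = T NAND T = F

u2 = F, u6 = T, u8 = T, u10 = F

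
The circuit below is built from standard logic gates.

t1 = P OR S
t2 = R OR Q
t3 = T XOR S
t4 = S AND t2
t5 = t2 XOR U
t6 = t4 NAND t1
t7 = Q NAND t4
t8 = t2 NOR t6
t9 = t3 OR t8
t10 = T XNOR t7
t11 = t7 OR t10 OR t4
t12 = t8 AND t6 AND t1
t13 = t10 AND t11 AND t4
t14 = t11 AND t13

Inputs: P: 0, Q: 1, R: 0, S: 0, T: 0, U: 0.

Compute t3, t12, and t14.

t3 = 0; t12 = 0; t14 = 0

t1 = P OR S = 0 OR 0 = 0
t2 = R OR Q = 0 OR 1 = 1
t3 = T XOR S = 0 XOR 0 = 0
t4 = S AND t2 = 0 AND 1 = 0
t6 = t4 NAND t1 = 0 NAND 0 = 1
t7 = Q NAND t4 = 1 NAND 0 = 1
t8 = t2 NOR t6 = 1 NOR 1 = 0
t10 = T XNOR t7 = 0 XNOR 1 = 0
t11 = t7 OR t10 OR t4 = 1 OR 0 OR 0 = 1
t12 = t8 AND t6 AND t1 = 0 AND 1 AND 0 = 0
t13 = t10 AND t11 AND t4 = 0 AND 1 AND 0 = 0
t14 = t11 AND t13 = 1 AND 0 = 0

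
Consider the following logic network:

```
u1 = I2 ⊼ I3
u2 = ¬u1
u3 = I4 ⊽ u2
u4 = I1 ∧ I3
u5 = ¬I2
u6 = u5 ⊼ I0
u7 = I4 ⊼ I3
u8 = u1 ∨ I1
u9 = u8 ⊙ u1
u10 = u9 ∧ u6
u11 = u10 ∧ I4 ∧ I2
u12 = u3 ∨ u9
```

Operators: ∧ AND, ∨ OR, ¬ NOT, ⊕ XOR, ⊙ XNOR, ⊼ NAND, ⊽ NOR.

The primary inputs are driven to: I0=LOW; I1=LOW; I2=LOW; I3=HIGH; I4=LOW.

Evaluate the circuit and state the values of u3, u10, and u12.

u3 = HIGH, u10 = HIGH, u12 = HIGH

u1 = I2 NAND I3 = LOW NAND HIGH = HIGH
u2 = NOT u1 = NOT HIGH = LOW
u3 = I4 NOR u2 = LOW NOR LOW = HIGH
u5 = NOT I2 = NOT LOW = HIGH
u6 = u5 NAND I0 = HIGH NAND LOW = HIGH
u8 = u1 OR I1 = HIGH OR LOW = HIGH
u9 = u8 XNOR u1 = HIGH XNOR HIGH = HIGH
u10 = u9 AND u6 = HIGH AND HIGH = HIGH
u12 = u3 OR u9 = HIGH OR HIGH = HIGH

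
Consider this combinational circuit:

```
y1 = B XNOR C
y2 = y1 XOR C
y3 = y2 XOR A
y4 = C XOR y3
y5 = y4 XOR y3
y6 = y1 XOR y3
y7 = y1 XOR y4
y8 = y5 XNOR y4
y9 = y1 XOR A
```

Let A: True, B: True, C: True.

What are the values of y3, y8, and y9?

y1 = B XNOR C = True XNOR True = True
y2 = y1 XOR C = True XOR True = False
y3 = y2 XOR A = False XOR True = True
y4 = C XOR y3 = True XOR True = False
y5 = y4 XOR y3 = False XOR True = True
y8 = y5 XNOR y4 = True XNOR False = False
y9 = y1 XOR A = True XOR True = False

y3 = True, y8 = False, y9 = False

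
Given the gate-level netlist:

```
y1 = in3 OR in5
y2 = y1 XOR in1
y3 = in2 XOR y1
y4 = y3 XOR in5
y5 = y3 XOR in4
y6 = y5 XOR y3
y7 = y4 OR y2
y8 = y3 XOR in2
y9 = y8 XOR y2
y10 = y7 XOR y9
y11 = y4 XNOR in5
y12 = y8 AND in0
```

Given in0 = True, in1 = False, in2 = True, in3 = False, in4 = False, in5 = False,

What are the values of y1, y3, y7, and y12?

y1 = False; y3 = True; y7 = True; y12 = False

y1 = in3 OR in5 = False OR False = False
y2 = y1 XOR in1 = False XOR False = False
y3 = in2 XOR y1 = True XOR False = True
y4 = y3 XOR in5 = True XOR False = True
y7 = y4 OR y2 = True OR False = True
y8 = y3 XOR in2 = True XOR True = False
y12 = y8 AND in0 = False AND True = False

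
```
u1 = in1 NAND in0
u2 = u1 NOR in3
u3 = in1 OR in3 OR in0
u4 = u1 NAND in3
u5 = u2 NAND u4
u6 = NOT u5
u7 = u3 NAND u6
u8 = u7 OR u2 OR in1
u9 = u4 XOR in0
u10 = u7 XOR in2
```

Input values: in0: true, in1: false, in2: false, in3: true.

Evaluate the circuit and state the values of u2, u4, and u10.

u2 = false; u4 = false; u10 = true

u1 = in1 NAND in0 = false NAND true = true
u2 = u1 NOR in3 = true NOR true = false
u3 = in1 OR in3 OR in0 = false OR true OR true = true
u4 = u1 NAND in3 = true NAND true = false
u5 = u2 NAND u4 = false NAND false = true
u6 = NOT u5 = NOT true = false
u7 = u3 NAND u6 = true NAND false = true
u10 = u7 XOR in2 = true XOR false = true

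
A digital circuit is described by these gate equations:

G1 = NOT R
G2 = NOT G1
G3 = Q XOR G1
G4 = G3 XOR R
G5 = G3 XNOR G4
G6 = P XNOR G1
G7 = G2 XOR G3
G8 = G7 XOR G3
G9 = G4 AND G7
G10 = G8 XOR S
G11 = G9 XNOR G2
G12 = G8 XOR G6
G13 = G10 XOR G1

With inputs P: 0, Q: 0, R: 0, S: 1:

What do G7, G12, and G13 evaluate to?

G7 = 1; G12 = 0; G13 = 0

G1 = NOT R = NOT 0 = 1
G2 = NOT G1 = NOT 1 = 0
G3 = Q XOR G1 = 0 XOR 1 = 1
G6 = P XNOR G1 = 0 XNOR 1 = 0
G7 = G2 XOR G3 = 0 XOR 1 = 1
G8 = G7 XOR G3 = 1 XOR 1 = 0
G10 = G8 XOR S = 0 XOR 1 = 1
G12 = G8 XOR G6 = 0 XOR 0 = 0
G13 = G10 XOR G1 = 1 XOR 1 = 0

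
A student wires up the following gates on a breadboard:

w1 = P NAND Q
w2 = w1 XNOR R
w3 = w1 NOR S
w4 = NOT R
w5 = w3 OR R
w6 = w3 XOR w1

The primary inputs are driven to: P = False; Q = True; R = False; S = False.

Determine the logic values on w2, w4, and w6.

w2 = False; w4 = True; w6 = True

w1 = P NAND Q = False NAND True = True
w2 = w1 XNOR R = True XNOR False = False
w3 = w1 NOR S = True NOR False = False
w4 = NOT R = NOT False = True
w6 = w3 XOR w1 = False XOR True = True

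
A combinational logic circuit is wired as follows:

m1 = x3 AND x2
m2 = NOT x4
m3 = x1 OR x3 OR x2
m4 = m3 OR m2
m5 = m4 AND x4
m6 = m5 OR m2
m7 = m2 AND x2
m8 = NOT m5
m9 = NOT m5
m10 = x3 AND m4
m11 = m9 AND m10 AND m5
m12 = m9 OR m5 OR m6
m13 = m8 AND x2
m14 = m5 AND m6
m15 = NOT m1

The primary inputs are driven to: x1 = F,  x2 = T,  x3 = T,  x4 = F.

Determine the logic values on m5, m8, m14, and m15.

m1 = x3 AND x2 = T AND T = T
m2 = NOT x4 = NOT F = T
m3 = x1 OR x3 OR x2 = F OR T OR T = T
m4 = m3 OR m2 = T OR T = T
m5 = m4 AND x4 = T AND F = F
m6 = m5 OR m2 = F OR T = T
m8 = NOT m5 = NOT F = T
m14 = m5 AND m6 = F AND T = F
m15 = NOT m1 = NOT T = F

m5 = F  m8 = T  m14 = F  m15 = F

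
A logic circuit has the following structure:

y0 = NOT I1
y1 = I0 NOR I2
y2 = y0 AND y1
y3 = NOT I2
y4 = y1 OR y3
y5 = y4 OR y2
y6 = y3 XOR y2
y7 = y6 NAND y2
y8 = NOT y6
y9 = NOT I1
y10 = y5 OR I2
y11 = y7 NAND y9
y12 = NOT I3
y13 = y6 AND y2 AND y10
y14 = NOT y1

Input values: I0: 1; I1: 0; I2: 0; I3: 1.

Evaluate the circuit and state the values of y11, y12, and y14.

y0 = NOT I1 = NOT 0 = 1
y1 = I0 NOR I2 = 1 NOR 0 = 0
y2 = y0 AND y1 = 1 AND 0 = 0
y3 = NOT I2 = NOT 0 = 1
y6 = y3 XOR y2 = 1 XOR 0 = 1
y7 = y6 NAND y2 = 1 NAND 0 = 1
y9 = NOT I1 = NOT 0 = 1
y11 = y7 NAND y9 = 1 NAND 1 = 0
y12 = NOT I3 = NOT 1 = 0
y14 = NOT y1 = NOT 0 = 1

y11 = 0, y12 = 0, y14 = 1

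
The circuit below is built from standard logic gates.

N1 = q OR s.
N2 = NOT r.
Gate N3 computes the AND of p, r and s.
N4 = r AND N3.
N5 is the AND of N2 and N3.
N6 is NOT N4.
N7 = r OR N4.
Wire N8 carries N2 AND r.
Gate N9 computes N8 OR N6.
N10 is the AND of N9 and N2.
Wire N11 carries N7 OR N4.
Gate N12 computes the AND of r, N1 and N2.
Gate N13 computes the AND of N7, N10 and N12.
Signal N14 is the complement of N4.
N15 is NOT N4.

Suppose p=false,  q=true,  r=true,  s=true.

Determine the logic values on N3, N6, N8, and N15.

N3 = false  N6 = true  N8 = false  N15 = true

N2 = NOT r = NOT true = false
N3 = p AND r AND s = false AND true AND true = false
N4 = r AND N3 = true AND false = false
N6 = NOT N4 = NOT false = true
N8 = N2 AND r = false AND true = false
N15 = NOT N4 = NOT false = true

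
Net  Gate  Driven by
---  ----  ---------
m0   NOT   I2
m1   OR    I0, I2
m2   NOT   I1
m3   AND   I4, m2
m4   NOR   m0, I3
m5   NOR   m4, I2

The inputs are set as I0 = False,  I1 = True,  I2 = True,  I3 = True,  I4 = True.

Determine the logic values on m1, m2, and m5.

m1 = True  m2 = False  m5 = False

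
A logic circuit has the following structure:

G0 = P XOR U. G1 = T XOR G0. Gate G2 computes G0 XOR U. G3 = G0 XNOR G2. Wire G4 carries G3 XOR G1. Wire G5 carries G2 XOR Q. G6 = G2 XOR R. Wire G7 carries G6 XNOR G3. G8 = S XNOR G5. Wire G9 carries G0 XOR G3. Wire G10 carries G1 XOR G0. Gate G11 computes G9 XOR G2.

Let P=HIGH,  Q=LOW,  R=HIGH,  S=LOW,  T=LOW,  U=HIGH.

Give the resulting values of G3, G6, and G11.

G0 = P XOR U = HIGH XOR HIGH = LOW
G2 = G0 XOR U = LOW XOR HIGH = HIGH
G3 = G0 XNOR G2 = LOW XNOR HIGH = LOW
G6 = G2 XOR R = HIGH XOR HIGH = LOW
G9 = G0 XOR G3 = LOW XOR LOW = LOW
G11 = G9 XOR G2 = LOW XOR HIGH = HIGH

G3 = LOW, G6 = LOW, G11 = HIGH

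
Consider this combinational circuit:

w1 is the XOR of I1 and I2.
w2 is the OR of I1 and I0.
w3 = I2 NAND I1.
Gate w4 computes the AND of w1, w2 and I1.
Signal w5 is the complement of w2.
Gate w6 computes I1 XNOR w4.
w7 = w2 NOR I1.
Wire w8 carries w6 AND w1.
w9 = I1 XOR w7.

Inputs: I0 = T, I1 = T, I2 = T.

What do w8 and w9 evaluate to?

w8 = F  w9 = T

w1 = I1 XOR I2 = T XOR T = F
w2 = I1 OR I0 = T OR T = T
w4 = w1 AND w2 AND I1 = F AND T AND T = F
w6 = I1 XNOR w4 = T XNOR F = F
w7 = w2 NOR I1 = T NOR T = F
w8 = w6 AND w1 = F AND F = F
w9 = I1 XOR w7 = T XOR F = T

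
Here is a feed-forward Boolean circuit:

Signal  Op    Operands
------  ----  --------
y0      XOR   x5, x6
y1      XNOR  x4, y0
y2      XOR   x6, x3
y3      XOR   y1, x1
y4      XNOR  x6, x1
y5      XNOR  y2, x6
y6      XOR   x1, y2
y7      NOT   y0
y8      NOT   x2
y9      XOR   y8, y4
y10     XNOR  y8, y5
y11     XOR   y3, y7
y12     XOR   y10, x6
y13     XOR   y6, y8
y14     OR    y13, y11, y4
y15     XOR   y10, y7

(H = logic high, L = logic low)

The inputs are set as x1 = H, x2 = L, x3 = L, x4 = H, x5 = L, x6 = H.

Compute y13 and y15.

y13 = H, y15 = H

y0 = x5 XOR x6 = L XOR H = H
y2 = x6 XOR x3 = H XOR L = H
y5 = y2 XNOR x6 = H XNOR H = H
y6 = x1 XOR y2 = H XOR H = L
y7 = NOT y0 = NOT H = L
y8 = NOT x2 = NOT L = H
y10 = y8 XNOR y5 = H XNOR H = H
y13 = y6 XOR y8 = L XOR H = H
y15 = y10 XOR y7 = H XOR L = H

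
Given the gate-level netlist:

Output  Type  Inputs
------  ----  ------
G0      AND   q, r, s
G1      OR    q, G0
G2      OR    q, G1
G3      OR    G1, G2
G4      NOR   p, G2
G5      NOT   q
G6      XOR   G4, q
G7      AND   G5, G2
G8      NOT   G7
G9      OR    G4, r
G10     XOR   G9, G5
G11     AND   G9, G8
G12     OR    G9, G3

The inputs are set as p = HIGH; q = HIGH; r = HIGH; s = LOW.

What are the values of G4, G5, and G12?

G0 = q AND r AND s = HIGH AND HIGH AND LOW = LOW
G1 = q OR G0 = HIGH OR LOW = HIGH
G2 = q OR G1 = HIGH OR HIGH = HIGH
G3 = G1 OR G2 = HIGH OR HIGH = HIGH
G4 = p NOR G2 = HIGH NOR HIGH = LOW
G5 = NOT q = NOT HIGH = LOW
G9 = G4 OR r = LOW OR HIGH = HIGH
G12 = G9 OR G3 = HIGH OR HIGH = HIGH

G4 = LOW, G5 = LOW, G12 = HIGH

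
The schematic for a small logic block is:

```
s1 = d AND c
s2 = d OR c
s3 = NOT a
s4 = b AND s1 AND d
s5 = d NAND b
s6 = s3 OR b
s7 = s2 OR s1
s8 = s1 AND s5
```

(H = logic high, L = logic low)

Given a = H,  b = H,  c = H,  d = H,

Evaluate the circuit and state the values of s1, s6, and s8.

s1 = H; s6 = H; s8 = L

s1 = d AND c = H AND H = H
s3 = NOT a = NOT H = L
s5 = d NAND b = H NAND H = L
s6 = s3 OR b = L OR H = H
s8 = s1 AND s5 = H AND L = L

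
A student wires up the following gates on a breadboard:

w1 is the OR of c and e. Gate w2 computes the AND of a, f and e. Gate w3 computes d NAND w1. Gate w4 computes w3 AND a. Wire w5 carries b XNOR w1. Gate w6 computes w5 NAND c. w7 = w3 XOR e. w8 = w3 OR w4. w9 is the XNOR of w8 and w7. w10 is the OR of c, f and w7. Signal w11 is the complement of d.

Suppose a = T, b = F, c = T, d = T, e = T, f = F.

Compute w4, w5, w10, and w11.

w4 = F, w5 = F, w10 = T, w11 = F

w1 = c OR e = T OR T = T
w3 = d NAND w1 = T NAND T = F
w4 = w3 AND a = F AND T = F
w5 = b XNOR w1 = F XNOR T = F
w7 = w3 XOR e = F XOR T = T
w10 = c OR f OR w7 = T OR F OR T = T
w11 = NOT d = NOT T = F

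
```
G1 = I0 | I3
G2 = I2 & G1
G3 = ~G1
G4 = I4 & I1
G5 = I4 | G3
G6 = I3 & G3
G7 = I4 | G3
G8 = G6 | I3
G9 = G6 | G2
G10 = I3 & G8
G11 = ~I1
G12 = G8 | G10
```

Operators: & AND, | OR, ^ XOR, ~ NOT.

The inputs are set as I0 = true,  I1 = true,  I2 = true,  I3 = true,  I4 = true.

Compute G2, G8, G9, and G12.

G2 = true, G8 = true, G9 = true, G12 = true

G1 = I0 OR I3 = true OR true = true
G2 = I2 AND G1 = true AND true = true
G3 = NOT G1 = NOT true = false
G6 = I3 AND G3 = true AND false = false
G8 = G6 OR I3 = false OR true = true
G9 = G6 OR G2 = false OR true = true
G10 = I3 AND G8 = true AND true = true
G12 = G8 OR G10 = true OR true = true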